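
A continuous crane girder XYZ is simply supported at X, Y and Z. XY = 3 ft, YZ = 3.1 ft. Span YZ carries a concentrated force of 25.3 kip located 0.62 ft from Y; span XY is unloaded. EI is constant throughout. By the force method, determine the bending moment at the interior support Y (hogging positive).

Take M_Y as the redundant. Released structure: two simple spans XY and YZ with a hinge at Y.
Rotations at Y on the released spans (each span's end-slope, ×1/EI):
  span YZ: point load 25.3 at a = 0.62: Pab(L + b)/(6LEI) = 11.67/EI
  relative rotation θ_0 = (0 + 11.67)/EI = 11.67/EI
A unit hogging moment at Y produces rotation L₁/(3EI) + L₂/(3EI) = 2.033/EI.
Compatibility: M_Y·(L₁+L₂)/(3EI) = θ_0, giving M_Y = 5.74 kip·ft (hogging).

M_Y = 5.74 kip·ft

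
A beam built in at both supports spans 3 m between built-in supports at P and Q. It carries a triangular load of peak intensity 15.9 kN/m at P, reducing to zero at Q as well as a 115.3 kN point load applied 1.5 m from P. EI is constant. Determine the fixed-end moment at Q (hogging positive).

M_Q = 48.01 kN·m

Release both end moments; the primary structure is a simply-supported span PQ with redundants M_P and M_Q.
Simple-span end rotations at P and Q under the given loads:
  at P: triangular load, peak 15.9: w₀L³/(45EI) = 9.54/EI
  at Q: triangular load, peak 15.9: 7w₀L³/(360EI) = 8.348/EI
  at P: point load 115.3 at a = 1.5: Pab(L + b)/(6LEI) = 64.86/EI
  at Q: point load 115.3 at a = 1.5: Pab(L + a)/(6LEI) = 64.86/EI
  θ_P0 = 74.4/EI,  θ_Q0 = 73.2/EI
Flexibility coefficients: a unit moment at one end gives L/(3EI) there and L/(6EI) at the far end, so f₁₁ = f₂₂ = 1/EI and f₁₂ = f₂₁ = 0.5/EI.
Compatibility — zero rotation at each built-in end:
  1 M_P + 0.5 M_Q = 74.4
  0.5 M_P + 1 M_Q = 73.2
Solving the pair gives M_P = 50.39 kN·m and M_Q = 48.01 kN·m (hogging).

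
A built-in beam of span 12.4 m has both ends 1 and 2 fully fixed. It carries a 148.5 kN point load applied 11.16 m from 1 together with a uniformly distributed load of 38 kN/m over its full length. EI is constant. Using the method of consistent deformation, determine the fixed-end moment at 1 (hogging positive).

M_1 = 503.5 kN·m

Release both end moments; the primary structure is a simply-supported span 12 with redundants M_1 and M_2.
Simple-span end rotations at 1 and 2 under the given loads:
  at 1: point load 148.5 at a = 11.16: Pab(L + b)/(6LEI) = 376.8/EI
  at 2: point load 148.5 at a = 11.16: Pab(L + a)/(6LEI) = 650.8/EI
  at 1: UDL 38: wL³/(24EI) = 3019/EI
  at 2: UDL 38: wL³/(24EI) = 3019/EI
  θ_10 = 3396/EI,  θ_20 = 3670/EI
Flexibility coefficients: a unit moment at one end gives L/(3EI) there and L/(6EI) at the far end, so f₁₁ = f₂₂ = 4.133/EI and f₁₂ = f₂₁ = 2.067/EI.
Compatibility — zero rotation at each built-in end:
  4.133 M_1 + 2.067 M_2 = 3396
  2.067 M_1 + 4.133 M_2 = 3670
Solving the pair gives M_1 = 503.5 kN·m and M_2 = 636.1 kN·m (hogging).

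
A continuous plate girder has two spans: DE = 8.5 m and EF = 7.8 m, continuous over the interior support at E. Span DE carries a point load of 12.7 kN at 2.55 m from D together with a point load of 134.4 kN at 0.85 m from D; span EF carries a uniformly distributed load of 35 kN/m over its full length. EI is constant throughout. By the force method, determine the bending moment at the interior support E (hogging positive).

M_E = 164.5 kN·m

Take M_E as the redundant. Released structure: two simple spans DE and EF with a hinge at E.
End slopes at the hinge E, treating each span as simply supported:
  span DE: point load 12.7 at a = 2.55: Pab(L + a)/(6LEI) = 41.75/EI
  span DE: point load 134.4 at a = 0.85: Pab(L + a)/(6LEI) = 160.2/EI
  span EF: UDL 35: wL³/(24EI) = 692.1/EI
  relative rotation θ_0 = (202 + 692.1)/EI = 894/EI
A unit hogging moment at E produces rotation L₁/(3EI) + L₂/(3EI) = 5.433/EI.
Slope continuity at E: θ_0 = M_E·5.433/EI, so M_E = 894/5.433 = 164.5 kN·m (hogging).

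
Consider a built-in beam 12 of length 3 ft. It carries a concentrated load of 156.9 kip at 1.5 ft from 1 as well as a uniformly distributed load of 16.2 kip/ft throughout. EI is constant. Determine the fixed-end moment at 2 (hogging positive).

M_2 = 70.99 kip·ft

Take the two fixed-end moments M_1, M_2 as redundants; the released structure is the simple span 12.
On the primary (simply-supported) span, the end slopes from the loading are:
  at 1: point load 156.9 at a = 1.5: Pab(L + b)/(6LEI) = 88.26/EI
  at 2: point load 156.9 at a = 1.5: Pab(L + a)/(6LEI) = 88.26/EI
  at 1: UDL 16.2: wL³/(24EI) = 18.23/EI
  at 2: UDL 16.2: wL³/(24EI) = 18.23/EI
  θ_10 = 106.5/EI,  θ_20 = 106.5/EI
Flexibility coefficients: a unit moment at one end gives L/(3EI) there and L/(6EI) at the far end, so f₁₁ = f₂₂ = 1/EI and f₁₂ = f₂₁ = 0.5/EI.
Compatibility — zero rotation at each built-in end:
  1 M_1 + 0.5 M_2 = 106.5
  0.5 M_1 + 1 M_2 = 106.5
Solving the pair gives M_1 = 70.99 kip·ft and M_2 = 70.99 kip·ft (hogging).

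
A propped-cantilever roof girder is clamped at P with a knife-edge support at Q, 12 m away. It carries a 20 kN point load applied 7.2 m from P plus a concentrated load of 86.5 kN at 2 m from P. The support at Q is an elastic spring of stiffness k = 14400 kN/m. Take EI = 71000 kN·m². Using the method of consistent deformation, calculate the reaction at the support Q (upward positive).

R_Q = 11.94 kN

Choose R_Q as the redundant. The primary structure is the cantilever fixed at P.
Deflection at Q on the released cantilever, summing each load's contribution:
  point load 20 at a = 7.2: Pa²(3L − a)/(6EI) = 4977/EI
  point load 86.5 at a = 2: Pa²(3L − a)/(6EI) = 1961/EI
  δ_0 = 6937/EI
Flexibility coefficient — unit upward force at Q: δ_{QQ} = L³/(3EI) = 576/EI.
With EI = 71000 kN·m²: δ_0 = 0.097709 m and δ_{QQ} = 0.008113 m/kN.
Compatibility — the spring shortens by R_Q/k under the reaction it provides: δ_0 − R_Q·δ_{QQ} = R_Q/k. With 1/k = 0.000069 m/kN, R_Q = δ_0 / (δ_{QQ} + 1/k) = 0.097709 / (0.008113 + 0.000069) = 11.94 kN.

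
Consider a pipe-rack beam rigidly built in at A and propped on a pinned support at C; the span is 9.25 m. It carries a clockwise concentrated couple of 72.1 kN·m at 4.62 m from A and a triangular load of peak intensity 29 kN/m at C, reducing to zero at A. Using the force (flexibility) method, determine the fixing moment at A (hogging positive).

M_A = 135.8 kN·m

Release the roller at C. Primary structure: cantilever fixed at A.
Downward deflection at the released point C due to the loads:
  clockwise couple 72.1 at a = 4.62: M₀a(2L − a)/(2EI) = 2312/EI
  triangular load, peak 29 at the free end: 11w₀L⁴/(120EI) = 19462/EI
  δ_0 = 21773/EI
Tip deflection under a unit load at C: L³/(3EI) = 263.8/EI.
The prop prevents deflection at C: R_C = δ_0/δ_{CC} = 21773/263.8 = 82.53 kN.
Moment equilibrium about A: M_A = Σ(load moments about A) − R_C·L = 899.2 − 82.53×9.25 = 135.8 kN·m.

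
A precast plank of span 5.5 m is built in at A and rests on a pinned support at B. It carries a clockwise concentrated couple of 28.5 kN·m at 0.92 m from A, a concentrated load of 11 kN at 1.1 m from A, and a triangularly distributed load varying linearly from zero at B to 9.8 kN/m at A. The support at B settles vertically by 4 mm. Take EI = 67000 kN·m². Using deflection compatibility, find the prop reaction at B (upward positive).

Choose R_B as the redundant. The primary structure is the cantilever fixed at A.
Primary-structure tip deflection at B by superposition:
  clockwise couple 28.5 at a = 0.92: M₀a(2L − a)/(2EI) = 132.1/EI
  point load 11 at a = 1.1: Pa²(3L − a)/(6EI) = 34.16/EI
  triangular load, peak 9.8 at the fixed end: w₀L⁴/(30EI) = 298.9/EI
  δ_0 = 465.2/EI
Flexibility coefficient — unit upward force at B: δ_{BB} = L³/(3EI) = 55.46/EI.
With EI = 67000 kN·m²: δ_0 = 0.006944 m and δ_{BB} = 0.000828 m/kN.
Compatibility — the beam at B must follow the support down by 0.004 m: δ_0 − R_B·δ_{BB} = 0.004, so R_B = (0.006944 − 0.004)/0.000828 = 3.556 kN.

R_B = 3.556 kN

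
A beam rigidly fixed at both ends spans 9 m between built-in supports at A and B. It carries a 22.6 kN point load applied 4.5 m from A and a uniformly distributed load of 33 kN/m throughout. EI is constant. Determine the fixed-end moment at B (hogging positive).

Release both end moments; the primary structure is a simply-supported span AB with redundants M_A and M_B.
On the primary (simply-supported) span, the end slopes from the loading are:
  at A: point load 22.6 at a = 4.5: Pab(L + b)/(6LEI) = 114.4/EI
  at B: point load 22.6 at a = 4.5: Pab(L + a)/(6LEI) = 114.4/EI
  at A: UDL 33: wL³/(24EI) = 1002/EI
  at B: UDL 33: wL³/(24EI) = 1002/EI
  θ_A0 = 1117/EI,  θ_B0 = 1117/EI
Flexibility coefficients: a unit moment at one end gives L/(3EI) there and L/(6EI) at the far end, so f₁₁ = f₂₂ = 3/EI and f₁₂ = f₂₁ = 1.5/EI.
Compatibility — zero rotation at each built-in end:
  3 M_A + 1.5 M_B = 1117
  1.5 M_A + 3 M_B = 1117
Solving the pair gives M_A = 248.2 kN·m and M_B = 248.2 kN·m (hogging).

M_B = 248.2 kN·m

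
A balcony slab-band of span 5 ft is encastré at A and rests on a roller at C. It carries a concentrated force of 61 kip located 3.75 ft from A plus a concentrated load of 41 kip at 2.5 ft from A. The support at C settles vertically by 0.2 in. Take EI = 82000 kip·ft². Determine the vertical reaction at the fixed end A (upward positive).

R_A = 83.39 kip

Remove the prop at C; the released (primary) structure is a cantilever built in at A.
Deflection at C on the released cantilever, summing each load's contribution:
  point load 61 at a = 3.75: Pa²(3L − a)/(6EI) = 1608/EI
  point load 41 at a = 2.5: Pa²(3L − a)/(6EI) = 533.9/EI
  δ_0 = 2142/EI
Tip deflection under a unit load at C: L³/(3EI) = 41.67/EI.
With EI = 82000 kip·ft²: δ_0 = 0.026125 ft and δ_{CC} = 0.000508 ft/kip.
Compatibility — the beam at C must follow the support down by 0.01667 ft: δ_0 − R_C·δ_{CC} = 0.01667, so R_C = (0.026125 − 0.01667)/0.000508 = 18.61 kip.
Vertical equilibrium: R_A = ΣP − R_C = 102 − 18.61 = 83.39 kip.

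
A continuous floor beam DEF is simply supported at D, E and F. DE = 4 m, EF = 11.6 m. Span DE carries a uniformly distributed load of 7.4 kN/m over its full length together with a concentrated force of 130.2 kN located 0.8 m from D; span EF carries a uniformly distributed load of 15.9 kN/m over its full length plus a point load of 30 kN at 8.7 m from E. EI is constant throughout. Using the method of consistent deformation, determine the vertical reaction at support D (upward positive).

Insert a hinge at E; M_E is the redundant, and each span becomes simply supported.
Rotations at E on the released spans (each span's end-slope, ×1/EI):
  span DE: UDL 7.4: wL³/(24EI) = 19.73/EI
  span DE: point load 130.2 at a = 0.8: Pab(L + a)/(6LEI) = 66.66/EI
  span EF: UDL 15.9: wL³/(24EI) = 1034/EI
  span EF: point load 30 at a = 8.7: Pab(L + b)/(6LEI) = 157.7/EI
  relative rotation θ_0 = (86.4 + 1192)/EI = 1278/EI
A unit hogging moment at E produces rotation L₁/(3EI) + L₂/(3EI) = 5.2/EI.
Slope continuity at E: θ_0 = M_E·5.2/EI, so M_E = 1278/5.2 = 245.8 kN·m (hogging).
Span DE, ΣM about D with M_E applied at E: R_E^{DE}·4 = 163.4 + 245.8, so R_E^{DE} = 102.3 kN and R_D = 159.8 − 102.3 = 57.51 kN.

R_D = 57.51 kN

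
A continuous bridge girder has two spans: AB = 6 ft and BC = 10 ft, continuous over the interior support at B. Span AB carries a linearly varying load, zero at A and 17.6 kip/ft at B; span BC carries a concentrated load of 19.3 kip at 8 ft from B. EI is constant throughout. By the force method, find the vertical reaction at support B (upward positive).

Take M_B as the redundant. Released structure: two simple spans AB and BC with a hinge at B.
Discontinuity in slope at B on the released structure — sum the simple-span end rotations:
  span AB: triangular load, peak 17.6: w₀L³/(45EI) = 84.48/EI
  span BC: point load 19.3 at a = 8: Pab(L + b)/(6LEI) = 61.76/EI
  relative rotation θ_0 = (84.48 + 61.76)/EI = 146.2/EI
A unit hogging moment at B produces rotation L₁/(3EI) + L₂/(3EI) = 5.333/EI.
Slope continuity at B: θ_0 = M_B·5.333/EI, so M_B = 146.2/5.333 = 27.42 kip·ft (hogging).
Span AB, ΣM about A with M_B applied at B: R_B^{AB}·6 = 211.2 + 27.42, so R_B^{AB} = 39.77 kip and R_A = 52.8 − 39.77 = 13.03 kip.
Span BC, ΣM about C: R_B^{BC}·10 = 38.6 + 27.42, so R_B^{BC} = 6.602 kip and R_C = 19.3 − 6.602 = 12.7 kip.
R_B = 39.77 + 6.602 = 46.37 kip.

R_B = 46.37 kip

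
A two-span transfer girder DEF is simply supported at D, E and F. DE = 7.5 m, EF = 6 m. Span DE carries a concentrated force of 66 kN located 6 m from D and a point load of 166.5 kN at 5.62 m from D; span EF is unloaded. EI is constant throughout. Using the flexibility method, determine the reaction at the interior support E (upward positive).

Take M_E as the redundant. Released structure: two simple spans DE and EF with a hinge at E.
Rotations at E on the released spans (each span's end-slope, ×1/EI):
  span DE: point load 66 at a = 6: Pab(L + a)/(6LEI) = 178.2/EI
  span DE: point load 166.5 at a = 5.62: Pab(L + a)/(6LEI) = 512.9/EI
  relative rotation θ_0 = (691.1 + 0)/EI = 691.1/EI
A unit hogging moment at E produces rotation L₁/(3EI) + L₂/(3EI) = 4.5/EI.
Compatibility: M_E·(L₁+L₂)/(3EI) = θ_0, giving M_E = 153.6 kN·m (hogging).
Span DE, ΣM about D with M_E applied at E: R_E^{DE}·7.5 = 1332 + 153.6, so R_E^{DE} = 198 kN and R_D = 232.5 − 198 = 34.46 kN.
Span EF, ΣM about F: R_E^{EF}·6 = 0 + 153.6, so R_E^{EF} = 25.6 kN and R_F = 0 − 25.6 = -25.6 kN.
R_E = 198 + 25.6 = 223.6 kN.

R_E = 223.6 kN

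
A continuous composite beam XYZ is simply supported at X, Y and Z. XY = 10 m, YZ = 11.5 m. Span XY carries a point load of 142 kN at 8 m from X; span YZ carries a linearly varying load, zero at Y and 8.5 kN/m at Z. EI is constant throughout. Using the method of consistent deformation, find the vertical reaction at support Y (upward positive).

R_Y = 154.2 kN

Release continuity at Y by inserting a hinge; the redundant is the internal moment M_Y. The primary structure is two simply-supported spans XY and YZ.
Rotations at Y on the released spans (each span's end-slope, ×1/EI):
  span XY: point load 142 at a = 8: Pab(L + a)/(6LEI) = 681.6/EI
  span YZ: triangular load, peak 8.5: 7w₀L³/(360EI) = 251.4/EI
  relative rotation θ_0 = (681.6 + 251.4)/EI = 933/EI
A unit hogging moment at Y produces rotation L₁/(3EI) + L₂/(3EI) = 7.167/EI.
Slope continuity at Y: θ_0 = M_Y·7.167/EI, so M_Y = 933/7.167 = 130.2 kN·m (hogging).
Span XY, ΣM about X with M_Y applied at Y: R_Y^{XY}·10 = 1136 + 130.2, so R_Y^{XY} = 126.6 kN and R_X = 142 − 126.6 = 15.38 kN.
Span YZ, ΣM about Z: R_Y^{YZ}·11.5 = 187.4 + 130.2, so R_Y^{YZ} = 27.61 kN and R_Z = 48.88 − 27.61 = 21.26 kN.
R_Y = 126.6 + 27.61 = 154.2 kN.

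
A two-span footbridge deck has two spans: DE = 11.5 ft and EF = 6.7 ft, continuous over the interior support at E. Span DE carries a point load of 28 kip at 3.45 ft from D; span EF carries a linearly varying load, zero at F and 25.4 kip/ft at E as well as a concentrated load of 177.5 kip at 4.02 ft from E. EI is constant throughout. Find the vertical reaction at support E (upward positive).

Insert a hinge at E; M_E is the redundant, and each span becomes simply supported.
End slopes at the hinge E, treating each span as simply supported:
  span DE: point load 28 at a = 3.45: Pab(L + a)/(6LEI) = 168.5/EI
  span EF: triangular load, peak 25.4: w₀L³/(45EI) = 169.8/EI
  span EF: point load 177.5 at a = 4.02: Pab(L + b)/(6LEI) = 446.2/EI
  relative rotation θ_0 = (168.5 + 616)/EI = 784.5/EI
A unit hogging moment at E produces rotation L₁/(3EI) + L₂/(3EI) = 6.067/EI.
Compatibility: M_E·(L₁+L₂)/(3EI) = θ_0, giving M_E = 129.3 kip·ft (hogging).
Span DE, ΣM about D with M_E applied at E: R_E^{DE}·11.5 = 96.6 + 129.3, so R_E^{DE} = 19.64 kip and R_D = 28 − 19.64 = 8.356 kip.
Span EF, ΣM about F: R_E^{EF}·6.7 = 855.8 + 129.3, so R_E^{EF} = 147 kip and R_F = 262.6 − 147 = 115.6 kip.
R_E = 19.64 + 147 = 166.7 kip.

R_E = 166.7 kip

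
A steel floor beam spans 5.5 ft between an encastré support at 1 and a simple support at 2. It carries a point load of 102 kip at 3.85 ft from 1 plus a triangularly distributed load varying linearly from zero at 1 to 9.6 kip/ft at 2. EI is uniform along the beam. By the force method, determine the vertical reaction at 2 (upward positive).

Remove the prop at 2; the released (primary) structure is a cantilever built in at 1.
Downward deflection at the released point 2 due to the loads:
  point load 102 at a = 3.85: Pa²(3L − a)/(6EI) = 3188/EI
  triangular load, peak 9.6 at the free end: 11w₀L⁴/(120EI) = 805.3/EI
  δ_0 = 3993/EI
Flexibility coefficient — unit upward force at 2: δ_{22} = L³/(3EI) = 55.46/EI.
The prop prevents deflection at 2: R_2 = δ_0/δ_{22} = 3993/55.46 = 72 kip.

R_2 = 72 kip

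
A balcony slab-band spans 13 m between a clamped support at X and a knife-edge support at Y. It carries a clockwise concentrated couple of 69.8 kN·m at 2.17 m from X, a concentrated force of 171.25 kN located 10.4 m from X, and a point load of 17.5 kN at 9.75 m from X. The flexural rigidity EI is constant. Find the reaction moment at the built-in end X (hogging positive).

Release the roller at Y. Primary structure: cantilever fixed at X.
Deflection at Y on the released cantilever, summing each load's contribution:
  clockwise couple 69.8 at a = 2.17: M₀a(2L − a)/(2EI) = 1805/EI
  point load 171.25 at a = 10.4: Pa²(3L − a)/(6EI) = 88290/EI
  point load 17.5 at a = 9.75: Pa²(3L − a)/(6EI) = 8110/EI
  δ_0 = 98205/EI
Tip deflection under a unit load at Y: L³/(3EI) = 732.3/EI.
Compatibility at Y: δ_0 − R_Y·δ_{YY} = 0, so R_Y = 98205/732.3 = 134.1 kN.
Moment equilibrium about X: M_X = Σ(load moments about X) − R_Y·L = 2021 − 134.1×13 = 278.1 kN·m.

M_X = 278.1 kN·m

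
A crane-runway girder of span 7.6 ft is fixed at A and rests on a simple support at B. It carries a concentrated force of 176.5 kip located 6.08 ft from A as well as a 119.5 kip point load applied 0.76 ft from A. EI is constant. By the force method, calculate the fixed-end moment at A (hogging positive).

M_A = 206.4 kip·ft

Remove the prop at B; the released (primary) structure is a cantilever built in at A.
Deflection at B on the released cantilever, summing each load's contribution:
  point load 176.5 at a = 6.08: Pa²(3L − a)/(6EI) = 18182/EI
  point load 119.5 at a = 0.76: Pa²(3L − a)/(6EI) = 253.5/EI
  δ_0 = 18435/EI
Flexibility coefficient — unit upward force at B: δ_{BB} = L³/(3EI) = 146.3/EI.
Compatibility at B: δ_0 − R_B·δ_{BB} = 0, so R_B = 18435/146.3 = 126 kip.
Moment equilibrium about A: M_A = Σ(load moments about A) − R_B·L = 1164 − 126×7.6 = 206.4 kip·ft.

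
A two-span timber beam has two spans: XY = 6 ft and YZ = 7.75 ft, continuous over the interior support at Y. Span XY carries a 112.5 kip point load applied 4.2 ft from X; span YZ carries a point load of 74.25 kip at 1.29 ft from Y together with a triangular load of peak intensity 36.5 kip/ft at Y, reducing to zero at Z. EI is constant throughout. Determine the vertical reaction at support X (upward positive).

Release continuity at Y by inserting a hinge; the redundant is the internal moment M_Y. The primary structure is two simply-supported spans XY and YZ.
End slopes at the hinge Y, treating each span as simply supported:
  span XY: point load 112.5 at a = 4.2: Pab(L + a)/(6LEI) = 241/EI
  span YZ: point load 74.25 at a = 1.29: Pab(L + b)/(6LEI) = 189.1/EI
  span YZ: triangular load, peak 36.5: w₀L³/(45EI) = 377.6/EI
  relative rotation θ_0 = (241 + 566.6)/EI = 807.6/EI
A unit hogging moment at Y produces rotation L₁/(3EI) + L₂/(3EI) = 4.583/EI.
Compatibility: M_Y·(L₁+L₂)/(3EI) = θ_0, giving M_Y = 176.2 kip·ft (hogging).
Span XY, ΣM about X with M_Y applied at Y: R_Y^{XY}·6 = 472.5 + 176.2, so R_Y^{XY} = 108.1 kip and R_X = 112.5 − 108.1 = 4.382 kip.

R_X = 4.382 kip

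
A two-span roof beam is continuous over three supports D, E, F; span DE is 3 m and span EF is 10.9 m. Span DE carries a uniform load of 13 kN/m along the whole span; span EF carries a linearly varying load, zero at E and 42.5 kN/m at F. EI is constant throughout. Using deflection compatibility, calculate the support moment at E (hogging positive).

M_E = 234.1 kN·m

Release continuity at E by inserting a hinge; the redundant is the internal moment M_E. The primary structure is two simply-supported spans DE and EF.
End slopes at the hinge E, treating each span as simply supported:
  span DE: UDL 13: wL³/(24EI) = 14.62/EI
  span EF: triangular load, peak 42.5: 7w₀L³/(360EI) = 1070/EI
  relative rotation θ_0 = (14.62 + 1070)/EI = 1085/EI
A unit hogging moment at E produces rotation L₁/(3EI) + L₂/(3EI) = 4.633/EI.
Compatibility: M_E·(L₁+L₂)/(3EI) = θ_0, giving M_E = 234.1 kN·m (hogging).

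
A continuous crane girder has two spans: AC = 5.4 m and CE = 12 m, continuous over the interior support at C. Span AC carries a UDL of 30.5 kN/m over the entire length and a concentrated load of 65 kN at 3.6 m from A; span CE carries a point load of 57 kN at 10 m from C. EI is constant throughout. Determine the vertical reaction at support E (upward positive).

R_E = 39.76 kN

Release continuity at C by inserting a hinge; the redundant is the internal moment M_C. The primary structure is two simply-supported spans AC and CE.
Rotations at C on the released spans (each span's end-slope, ×1/EI):
  span AC: UDL 30.5: wL³/(24EI) = 200.1/EI
  span AC: point load 65 at a = 3.6: Pab(L + a)/(6LEI) = 117/EI
  span CE: point load 57 at a = 10: Pab(L + b)/(6LEI) = 221.7/EI
  relative rotation θ_0 = (317.1 + 221.7)/EI = 538.8/EI
A unit hogging moment at C produces rotation L₁/(3EI) + L₂/(3EI) = 5.8/EI.
Compatibility: M_C·(L₁+L₂)/(3EI) = θ_0, giving M_C = 92.89 kN·m (hogging).
Span CE, ΣM about E: R_C^{CE}·12 = 114 + 92.89, so R_C^{CE} = 17.24 kN and R_E = 57 − 17.24 = 39.76 kN.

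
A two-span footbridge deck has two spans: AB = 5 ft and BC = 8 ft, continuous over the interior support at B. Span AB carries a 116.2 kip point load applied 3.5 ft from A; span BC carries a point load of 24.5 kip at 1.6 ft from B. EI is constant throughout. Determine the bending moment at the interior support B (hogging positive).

M_B = 57.26 kip·ft

Take M_B as the redundant. Released structure: two simple spans AB and BC with a hinge at B.
Discontinuity in slope at B on the released structure — sum the simple-span end rotations:
  span AB: point load 116.2 at a = 3.5: Pab(L + a)/(6LEI) = 172.8/EI
  span BC: point load 24.5 at a = 1.6: Pab(L + b)/(6LEI) = 75.26/EI
  relative rotation θ_0 = (172.8 + 75.26)/EI = 248.1/EI
A unit hogging moment at B produces rotation L₁/(3EI) + L₂/(3EI) = 4.333/EI.
Slope continuity at B: θ_0 = M_B·4.333/EI, so M_B = 248.1/4.333 = 57.26 kip·ft (hogging).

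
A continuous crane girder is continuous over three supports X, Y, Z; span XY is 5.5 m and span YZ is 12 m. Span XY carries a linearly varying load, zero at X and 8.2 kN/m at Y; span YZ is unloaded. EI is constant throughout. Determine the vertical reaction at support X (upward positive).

R_X = 6.572 kN

Insert a hinge at Y; M_Y is the redundant, and each span becomes simply supported.
Discontinuity in slope at Y on the released structure — sum the simple-span end rotations:
  span XY: triangular load, peak 8.2: w₀L³/(45EI) = 30.32/EI
  relative rotation θ_0 = (30.32 + 0)/EI = 30.32/EI
A unit hogging moment at Y produces rotation L₁/(3EI) + L₂/(3EI) = 5.833/EI.
Compatibility: M_Y·(L₁+L₂)/(3EI) = θ_0, giving M_Y = 5.197 kN·m (hogging).
Span XY, ΣM about X with M_Y applied at Y: R_Y^{XY}·5.5 = 82.68 + 5.197, so R_Y^{XY} = 15.98 kN and R_X = 22.55 − 15.98 = 6.572 kN.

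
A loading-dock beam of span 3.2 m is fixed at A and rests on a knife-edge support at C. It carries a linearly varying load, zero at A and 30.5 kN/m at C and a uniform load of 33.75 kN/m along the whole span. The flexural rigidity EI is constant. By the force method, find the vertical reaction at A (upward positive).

Choose R_C as the redundant. The primary structure is the cantilever fixed at A.
Downward deflection at the released point C due to the loads:
  triangular load, peak 30.5 at the free end: 11w₀L⁴/(120EI) = 293.2/EI
  UDL 33.75: wL⁴/(8EI) = 442.4/EI
  δ_0 = 735.5/EI
Flexibility coefficient — unit upward force at C: δ_{CC} = L³/(3EI) = 10.92/EI.
Compatibility at C: δ_0 − R_C·δ_{CC} = 0, so R_C = 735.5/10.92 = 67.34 kN.
Vertical equilibrium: R_A = ΣP − R_C = 156.8 − 67.34 = 89.46 kN.

R_A = 89.46 kN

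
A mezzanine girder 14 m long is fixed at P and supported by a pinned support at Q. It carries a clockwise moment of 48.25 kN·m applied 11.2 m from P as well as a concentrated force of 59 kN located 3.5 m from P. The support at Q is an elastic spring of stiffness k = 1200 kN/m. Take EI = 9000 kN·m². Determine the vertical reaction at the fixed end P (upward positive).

Take the reaction at Q as the redundant and release it; the primary structure is a cantilever fixed at P.
Downward deflection at the released point Q due to the loads:
  clockwise couple 48.25 at a = 11.2: M₀a(2L − a)/(2EI) = 4539/EI
  point load 59 at a = 3.5: Pa²(3L − a)/(6EI) = 4638/EI
  δ_0 = 9177/EI
Tip deflection under a unit load at Q: L³/(3EI) = 914.7/EI.
With EI = 9000 kN·m²: δ_0 = 1.0197 m and δ_{QQ} = 0.10163 m/kN.
Compatibility — the spring shortens by R_Q/k under the reaction it provides: δ_0 − R_Q·δ_{QQ} = R_Q/k. With 1/k = 0.000833 m/kN, R_Q = δ_0 / (δ_{QQ} + 1/k) = 1.0197 / (0.10163 + 0.000833) = 9.952 kN.
Vertical equilibrium: R_P = ΣP − R_Q = 59 − 9.952 = 49.05 kN.

R_P = 49.05 kN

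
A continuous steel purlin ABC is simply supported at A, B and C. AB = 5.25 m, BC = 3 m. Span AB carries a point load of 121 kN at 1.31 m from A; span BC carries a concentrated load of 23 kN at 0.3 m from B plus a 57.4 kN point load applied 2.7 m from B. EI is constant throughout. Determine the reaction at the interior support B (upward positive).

Insert a hinge at B; M_B is the redundant, and each span becomes simply supported.
Discontinuity in slope at B on the released structure — sum the simple-span end rotations:
  span AB: point load 121 at a = 1.31: Pab(L + a)/(6LEI) = 130.1/EI
  span BC: point load 23 at a = 0.3: Pab(L + b)/(6LEI) = 5.899/EI
  span BC: point load 57.4 at a = 2.7: Pab(L + b)/(6LEI) = 8.524/EI
  relative rotation θ_0 = (130.1 + 14.42)/EI = 144.5/EI
A unit hogging moment at B produces rotation L₁/(3EI) + L₂/(3EI) = 2.75/EI.
Slope continuity at B: θ_0 = M_B·2.75/EI, so M_B = 144.5/2.75 = 52.54 kN·m (hogging).
Span AB, ΣM about A with M_B applied at B: R_B^{AB}·5.25 = 158.5 + 52.54, so R_B^{AB} = 40.2 kN and R_A = 121 − 40.2 = 80.8 kN.
Span BC, ΣM about C: R_B^{BC}·3 = 79.32 + 52.54, so R_B^{BC} = 43.95 kN and R_C = 80.4 − 43.95 = 36.45 kN.
R_B = 40.2 + 43.95 = 84.15 kN.

R_B = 84.15 kN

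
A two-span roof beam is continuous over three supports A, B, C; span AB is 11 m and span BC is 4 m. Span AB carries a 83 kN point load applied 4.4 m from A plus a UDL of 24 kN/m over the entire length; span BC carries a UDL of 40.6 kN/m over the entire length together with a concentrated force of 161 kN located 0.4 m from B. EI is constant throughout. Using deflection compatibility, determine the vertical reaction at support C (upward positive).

R_C = -6.455 kN

Insert a hinge at B; M_B is the redundant, and each span becomes simply supported.
Discontinuity in slope at B on the released structure — sum the simple-span end rotations:
  span AB: point load 83 at a = 4.4: Pab(L + a)/(6LEI) = 562.4/EI
  span AB: UDL 24: wL³/(24EI) = 1331/EI
  span BC: UDL 40.6: wL³/(24EI) = 108.3/EI
  span BC: point load 161 at a = 0.4: Pab(L + b)/(6LEI) = 73.42/EI
  relative rotation θ_0 = (1893 + 181.7)/EI = 2075/EI
A unit hogging moment at B produces rotation L₁/(3EI) + L₂/(3EI) = 5/EI.
Compatibility: M_B·(L₁+L₂)/(3EI) = θ_0, giving M_B = 415 kN·m (hogging).
Span BC, ΣM about C: R_B^{BC}·4 = 904.4 + 415, so R_B^{BC} = 329.9 kN and R_C = 323.4 − 329.9 = -6.455 kN.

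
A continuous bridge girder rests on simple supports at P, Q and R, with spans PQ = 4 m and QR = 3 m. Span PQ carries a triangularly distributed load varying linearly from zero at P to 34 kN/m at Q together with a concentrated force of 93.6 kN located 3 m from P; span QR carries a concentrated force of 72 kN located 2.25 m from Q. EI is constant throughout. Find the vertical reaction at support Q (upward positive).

Take M_Q as the redundant. Released structure: two simple spans PQ and QR with a hinge at Q.
End slopes at the hinge Q, treating each span as simply supported:
  span PQ: triangular load, peak 34: w₀L³/(45EI) = 48.36/EI
  span PQ: point load 93.6 at a = 3: Pab(L + a)/(6LEI) = 81.9/EI
  span QR: point load 72 at a = 2.25: Pab(L + b)/(6LEI) = 25.31/EI
  relative rotation θ_0 = (130.3 + 25.31)/EI = 155.6/EI
A unit hogging moment at Q produces rotation L₁/(3EI) + L₂/(3EI) = 2.333/EI.
Slope continuity at Q: θ_0 = M_Q·2.333/EI, so M_Q = 155.6/2.333 = 66.67 kN·m (hogging).
Span PQ, ΣM about P with M_Q applied at Q: R_Q^{PQ}·4 = 462.1 + 66.67, so R_Q^{PQ} = 132.2 kN and R_P = 161.6 − 132.2 = 29.4 kN.
Span QR, ΣM about R: R_Q^{QR}·3 = 54 + 66.67, so R_Q^{QR} = 40.22 kN and R_R = 72 − 40.22 = 31.78 kN.
R_Q = 132.2 + 40.22 = 172.4 kN.

R_Q = 172.4 kN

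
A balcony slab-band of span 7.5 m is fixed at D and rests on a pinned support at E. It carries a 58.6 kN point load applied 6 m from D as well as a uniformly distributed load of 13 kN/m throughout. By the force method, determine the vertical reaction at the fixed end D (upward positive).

R_D = 78.28 kN

Take the reaction at E as the redundant and release it; the primary structure is a cantilever fixed at D.
Primary-structure tip deflection at E by superposition:
  point load 58.6 at a = 6: Pa²(3L − a)/(6EI) = 5801/EI
  UDL 13: wL⁴/(8EI) = 5142/EI
  δ_0 = 10943/EI
Tip deflection under a unit load at E: L³/(3EI) = 140.6/EI.
Compatibility at E: δ_0 − R_E·δ_{EE} = 0, so R_E = 10943/140.6 = 77.82 kN.
Vertical equilibrium: R_D = ΣP − R_E = 156.1 − 77.82 = 78.28 kN.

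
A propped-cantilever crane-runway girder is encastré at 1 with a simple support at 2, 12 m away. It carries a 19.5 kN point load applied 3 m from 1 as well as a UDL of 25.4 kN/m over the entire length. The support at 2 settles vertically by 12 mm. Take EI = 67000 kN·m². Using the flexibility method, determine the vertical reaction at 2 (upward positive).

Choose R_2 as the redundant. The primary structure is the cantilever fixed at 1.
Downward deflection at the released point 2 due to the loads:
  point load 19.5 at a = 3: Pa²(3L − a)/(6EI) = 965.2/EI
  UDL 25.4: wL⁴/(8EI) = 65837/EI
  δ_0 = 66802/EI
Flexibility coefficient — unit upward force at 2: δ_{22} = L³/(3EI) = 576/EI.
With EI = 67000 kN·m²: δ_0 = 0.99705 m and δ_{22} = 0.008597 m/kN.
Compatibility — the beam at 2 must follow the support down by 0.012 m: δ_0 − R_2·δ_{22} = 0.012, so R_2 = (0.99705 − 0.012)/0.008597 = 114.6 kN.

R_2 = 114.6 kN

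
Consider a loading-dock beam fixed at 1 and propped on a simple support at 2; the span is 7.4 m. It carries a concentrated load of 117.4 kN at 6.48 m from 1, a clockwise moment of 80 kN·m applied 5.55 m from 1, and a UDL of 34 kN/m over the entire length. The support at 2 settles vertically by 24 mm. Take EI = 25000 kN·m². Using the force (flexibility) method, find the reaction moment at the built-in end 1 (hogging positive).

M_1 = 286.3 kN·m

Choose R_2 as the redundant. The primary structure is the cantilever fixed at 1.
Free-end deflection of the primary structure under the applied loading (downward +):
  point load 117.4 at a = 6.48: Pa²(3L − a)/(6EI) = 12916/EI
  clockwise couple 80 at a = 5.55: M₀a(2L − a)/(2EI) = 2054/EI
  UDL 34: wL⁴/(8EI) = 12744/EI
  δ_0 = 27714/EI
Flexibility coefficient — unit upward force at 2: δ_{22} = L³/(3EI) = 135.1/EI.
With EI = 25000 kN·m²: δ_0 = 1.1085 m and δ_{22} = 0.005403 m/kN.
Compatibility — the beam at 2 must follow the support down by 0.024 m: δ_0 − R_2·δ_{22} = 0.024, so R_2 = (1.1085 − 0.024)/0.005403 = 200.7 kN.
Moment equilibrium about 1: M_1 = Σ(load moments about 1) − R_2·L = 1772 − 200.7×7.4 = 286.3 kN·m.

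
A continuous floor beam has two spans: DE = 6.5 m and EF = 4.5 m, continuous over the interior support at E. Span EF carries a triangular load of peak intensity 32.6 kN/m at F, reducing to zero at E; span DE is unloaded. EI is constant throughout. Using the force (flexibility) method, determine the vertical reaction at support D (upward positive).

Insert a hinge at E; M_E is the redundant, and each span becomes simply supported.
Discontinuity in slope at E on the released structure — sum the simple-span end rotations:
  span EF: triangular load, peak 32.6: 7w₀L³/(360EI) = 57.76/EI
  relative rotation θ_0 = (0 + 57.76)/EI = 57.76/EI
A unit hogging moment at E produces rotation L₁/(3EI) + L₂/(3EI) = 3.667/EI.
Compatibility: M_E·(L₁+L₂)/(3EI) = θ_0, giving M_E = 15.75 kN·m (hogging).
Span DE, ΣM about D with M_E applied at E: R_E^{DE}·6.5 = 0 + 15.75, so R_E^{DE} = 2.424 kN and R_D = 0 − 2.424 = -2.424 kN.

R_D = -2.424 kN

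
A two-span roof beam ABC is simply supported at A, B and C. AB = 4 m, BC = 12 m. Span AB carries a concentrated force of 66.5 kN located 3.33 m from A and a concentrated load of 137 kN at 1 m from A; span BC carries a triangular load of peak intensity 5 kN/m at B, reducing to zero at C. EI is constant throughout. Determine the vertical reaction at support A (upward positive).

R_A = 98.75 kN

Insert a hinge at B; M_B is the redundant, and each span becomes simply supported.
End slopes at the hinge B, treating each span as simply supported:
  span AB: point load 66.5 at a = 3.33: Pab(L + a)/(6LEI) = 45.31/EI
  span AB: point load 137 at a = 1: Pab(L + a)/(6LEI) = 85.62/EI
  span BC: triangular load, peak 5: w₀L³/(45EI) = 192/EI
  relative rotation θ_0 = (130.9 + 192)/EI = 322.9/EI
A unit hogging moment at B produces rotation L₁/(3EI) + L₂/(3EI) = 5.333/EI.
Slope continuity at B: θ_0 = M_B·5.333/EI, so M_B = 322.9/5.333 = 60.55 kN·m (hogging).
Span AB, ΣM about A with M_B applied at B: R_B^{AB}·4 = 358.4 + 60.55, so R_B^{AB} = 104.7 kN and R_A = 203.5 − 104.7 = 98.75 kN.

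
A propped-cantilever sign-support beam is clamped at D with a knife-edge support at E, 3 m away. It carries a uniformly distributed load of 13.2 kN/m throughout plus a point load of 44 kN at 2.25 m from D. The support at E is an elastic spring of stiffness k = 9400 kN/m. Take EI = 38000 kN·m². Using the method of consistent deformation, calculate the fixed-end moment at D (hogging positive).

M_D = 70.02 kN·m

Take the reaction at E as the redundant and release it; the primary structure is a cantilever fixed at D.
Free-end deflection of the primary structure under the applied loading (downward +):
  UDL 13.2: wL⁴/(8EI) = 133.7/EI
  point load 44 at a = 2.25: Pa²(3L − a)/(6EI) = 250.6/EI
  δ_0 = 384.2/EI
Tip deflection under a unit load at E: L³/(3EI) = 9/EI.
With EI = 38000 kN·m²: δ_0 = 0.010112 m and δ_{EE} = 0.000237 m/kN.
Compatibility — the spring shortens by R_E/k under the reaction it provides: δ_0 − R_E·δ_{EE} = R_E/k. With 1/k = 0.000106 m/kN, R_E = δ_0 / (δ_{EE} + 1/k) = 0.010112 / (0.000237 + 0.000106) = 29.46 kN.
Moment equilibrium about D: M_D = Σ(load moments about D) − R_E·L = 158.4 − 29.46×3 = 70.02 kN·m.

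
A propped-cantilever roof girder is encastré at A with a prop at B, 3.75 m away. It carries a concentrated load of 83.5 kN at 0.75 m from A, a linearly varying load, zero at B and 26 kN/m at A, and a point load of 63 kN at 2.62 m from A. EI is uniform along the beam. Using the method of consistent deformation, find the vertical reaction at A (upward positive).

R_A = 145.4 kN

Choose R_B as the redundant. The primary structure is the cantilever fixed at A.
Downward deflection at the released point B due to the loads:
  point load 83.5 at a = 0.75: Pa²(3L − a)/(6EI) = 82.2/EI
  triangular load, peak 26 at the fixed end: w₀L⁴/(30EI) = 171.4/EI
  point load 63 at a = 2.62: Pa²(3L − a)/(6EI) = 622/EI
  δ_0 = 875.6/EI
Flexibility coefficient — unit upward force at B: δ_{BB} = L³/(3EI) = 17.58/EI.
Compatibility at B: δ_0 − R_B·δ_{BB} = 0, so R_B = 875.6/17.58 = 49.81 kN.
Vertical equilibrium: R_A = ΣP − R_B = 195.2 − 49.81 = 145.4 kN.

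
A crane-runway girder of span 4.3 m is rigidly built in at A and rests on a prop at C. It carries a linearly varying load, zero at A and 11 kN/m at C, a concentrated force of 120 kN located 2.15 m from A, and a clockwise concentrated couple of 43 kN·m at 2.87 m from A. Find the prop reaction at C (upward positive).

R_C = 63.85 kN

Remove the prop at C; the released (primary) structure is a cantilever built in at A.
Free-end deflection of the primary structure under the applied loading (downward +):
  triangular load, peak 11 at the free end: 11w₀L⁴/(120EI) = 344.7/EI
  point load 120 at a = 2.15: Pa²(3L − a)/(6EI) = 993.8/EI
  clockwise couple 43 at a = 2.87: M₀a(2L − a)/(2EI) = 353.6/EI
  δ_0 = 1692/EI
Tip deflection under a unit load at C: L³/(3EI) = 26.5/EI.
Compatibility at C: δ_0 − R_C·δ_{CC} = 0, so R_C = 1692/26.5 = 63.85 kN.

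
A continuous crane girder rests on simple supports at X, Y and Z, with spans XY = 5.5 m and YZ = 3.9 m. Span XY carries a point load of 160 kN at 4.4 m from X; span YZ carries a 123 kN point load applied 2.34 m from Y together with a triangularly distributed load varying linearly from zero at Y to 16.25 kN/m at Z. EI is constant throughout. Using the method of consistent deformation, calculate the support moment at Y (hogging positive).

M_Y = 113.6 kN·m

Release continuity at Y by inserting a hinge; the redundant is the internal moment M_Y. The primary structure is two simply-supported spans XY and YZ.
End slopes at the hinge Y, treating each span as simply supported:
  span XY: point load 160 at a = 4.4: Pab(L + a)/(6LEI) = 232.3/EI
  span YZ: point load 123 at a = 2.34: Pab(L + b)/(6LEI) = 104.8/EI
  span YZ: triangular load, peak 16.25: 7w₀L³/(360EI) = 18.74/EI
  relative rotation θ_0 = (232.3 + 123.5)/EI = 355.8/EI
A unit hogging moment at Y produces rotation L₁/(3EI) + L₂/(3EI) = 3.133/EI.
Compatibility: M_Y·(L₁+L₂)/(3EI) = θ_0, giving M_Y = 113.6 kN·m (hogging).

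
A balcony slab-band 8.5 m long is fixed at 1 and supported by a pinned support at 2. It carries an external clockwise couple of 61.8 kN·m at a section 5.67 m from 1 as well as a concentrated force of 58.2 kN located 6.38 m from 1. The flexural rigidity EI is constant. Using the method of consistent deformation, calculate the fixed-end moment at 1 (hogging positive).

Remove the prop at 2; the released (primary) structure is a cantilever built in at 1.
Free-end deflection of the primary structure under the applied loading (downward +):
  clockwise couple 61.8 at a = 5.67: M₀a(2L − a)/(2EI) = 1985/EI
  point load 58.2 at a = 6.38: Pa²(3L − a)/(6EI) = 7549/EI
  δ_0 = 9534/EI
Flexibility coefficient — unit upward force at 2: δ_{22} = L³/(3EI) = 204.7/EI.
The prop prevents deflection at 2: R_2 = δ_0/δ_{22} = 9534/204.7 = 46.57 kN.
Moment equilibrium about 1: M_1 = Σ(load moments about 1) − R_2·L = 433.1 − 46.57×8.5 = 37.23 kN·m.

M_1 = 37.23 kN·m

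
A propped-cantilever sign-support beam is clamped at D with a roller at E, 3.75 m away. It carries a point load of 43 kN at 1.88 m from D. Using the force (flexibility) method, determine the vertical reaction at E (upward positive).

Remove the prop at E; the released (primary) structure is a cantilever built in at D.
Deflection at E on the released cantilever, summing each load's contribution:
  point load 43 at a = 1.88: Pa²(3L − a)/(6EI) = 237.3/EI
Flexibility coefficient — unit upward force at E: δ_{EE} = L³/(3EI) = 17.58/EI.
Compatibility at E: δ_0 − R_E·δ_{EE} = 0, so R_E = 237.3/17.58 = 13.5 kN.

R_E = 13.5 kN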